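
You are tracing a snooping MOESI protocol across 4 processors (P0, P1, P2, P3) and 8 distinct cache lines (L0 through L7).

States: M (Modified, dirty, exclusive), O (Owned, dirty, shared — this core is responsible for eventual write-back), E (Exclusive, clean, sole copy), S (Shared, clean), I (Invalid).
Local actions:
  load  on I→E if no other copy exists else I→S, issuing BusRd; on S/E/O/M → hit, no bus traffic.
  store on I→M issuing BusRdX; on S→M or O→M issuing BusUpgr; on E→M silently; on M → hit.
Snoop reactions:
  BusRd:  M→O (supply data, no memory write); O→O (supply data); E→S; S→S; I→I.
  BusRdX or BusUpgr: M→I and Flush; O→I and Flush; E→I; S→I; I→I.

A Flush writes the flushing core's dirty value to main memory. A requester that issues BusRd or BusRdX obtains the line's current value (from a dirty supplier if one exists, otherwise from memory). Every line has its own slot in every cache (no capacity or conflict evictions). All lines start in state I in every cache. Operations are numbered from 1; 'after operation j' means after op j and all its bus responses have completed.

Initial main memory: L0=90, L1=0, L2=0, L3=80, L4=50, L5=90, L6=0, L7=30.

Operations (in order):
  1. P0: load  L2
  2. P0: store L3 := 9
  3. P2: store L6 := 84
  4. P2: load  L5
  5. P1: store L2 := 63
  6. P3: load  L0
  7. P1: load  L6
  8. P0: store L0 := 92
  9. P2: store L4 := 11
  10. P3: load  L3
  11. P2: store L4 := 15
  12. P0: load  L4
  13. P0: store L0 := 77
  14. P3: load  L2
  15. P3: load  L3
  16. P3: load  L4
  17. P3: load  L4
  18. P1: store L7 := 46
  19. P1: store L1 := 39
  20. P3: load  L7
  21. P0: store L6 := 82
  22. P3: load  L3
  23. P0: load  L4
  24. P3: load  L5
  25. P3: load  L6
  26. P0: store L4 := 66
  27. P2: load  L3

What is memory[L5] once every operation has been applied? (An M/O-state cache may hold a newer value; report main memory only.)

memory[L5] = 90

step 1: P0: load  L2  ⟶  EIII  (L2)  txn=BusRd  M[L2]=0
step 2: P0: store L3 := 9  ⟶  MIII  (L3)  txn=BusRdX  M[L3]=80
step 3: P2: store L6 := 84  ⟶  IIMI  (L6)  txn=BusRdX  M[L6]=0
step 4: P2: load  L5  ⟶  IIEI  (L5)  txn=BusRd  M[L5]=90
step 5: P1: store L2 := 63  ⟶  IMII  (L2)  txn=BusRdX  M[L2]=0
step 6: P3: load  L0  ⟶  IIIE  (L0)  txn=BusRd  M[L0]=90
step 7: P1: load  L6  ⟶  ISOI  (L6)  txn=BusRd  M[L6]=0
step 8: P0: store L0 := 92  ⟶  MIII  (L0)  txn=BusRdX  M[L0]=90
step 9: P2: store L4 := 11  ⟶  IIMI  (L4)  txn=BusRdX  M[L4]=50
step 10: P3: load  L3  ⟶  OIIS  (L3)  txn=BusRd  M[L3]=80
step 11: P2: store L4 := 15  ⟶  IIMI  (L4)  txn=∅  M[L4]=50
step 12: P0: load  L4  ⟶  SIOI  (L4)  txn=BusRd  M[L4]=50
step 13: P0: store L0 := 77  ⟶  MIII  (L0)  txn=∅  M[L0]=90
step 14: P3: load  L2  ⟶  IOIS  (L2)  txn=BusRd  M[L2]=0
step 15: P3: load  L3  ⟶  OIIS  (L3)  txn=∅  M[L3]=80
step 16: P3: load  L4  ⟶  SIOS  (L4)  txn=BusRd  M[L4]=50
step 17: P3: load  L4  ⟶  SIOS  (L4)  txn=∅  M[L4]=50
step 18: P1: store L7 := 46  ⟶  IMII  (L7)  txn=BusRdX  M[L7]=30
step 19: P1: store L1 := 39  ⟶  IMII  (L1)  txn=BusRdX  M[L1]=0
step 20: P3: load  L7  ⟶  IOIS  (L7)  txn=BusRd  M[L7]=30
step 21: P0: store L6 := 82  ⟶  MIII  (L6)  txn=BusRdX+Flush  M[L6]=84
step 22: P3: load  L3  ⟶  OIIS  (L3)  txn=∅  M[L3]=80
step 23: P0: load  L4  ⟶  SIOS  (L4)  txn=∅  M[L4]=50
step 24: P3: load  L5  ⟶  IISS  (L5)  txn=BusRd  M[L5]=90
step 25: P3: load  L6  ⟶  OIIS  (L6)  txn=BusRd  M[L6]=84
step 26: P0: store L4 := 66  ⟶  MIII  (L4)  txn=BusUpgr+Flush  M[L4]=15
step 27: P2: load  L3  ⟶  OISS  (L3)  txn=BusRd  M[L3]=80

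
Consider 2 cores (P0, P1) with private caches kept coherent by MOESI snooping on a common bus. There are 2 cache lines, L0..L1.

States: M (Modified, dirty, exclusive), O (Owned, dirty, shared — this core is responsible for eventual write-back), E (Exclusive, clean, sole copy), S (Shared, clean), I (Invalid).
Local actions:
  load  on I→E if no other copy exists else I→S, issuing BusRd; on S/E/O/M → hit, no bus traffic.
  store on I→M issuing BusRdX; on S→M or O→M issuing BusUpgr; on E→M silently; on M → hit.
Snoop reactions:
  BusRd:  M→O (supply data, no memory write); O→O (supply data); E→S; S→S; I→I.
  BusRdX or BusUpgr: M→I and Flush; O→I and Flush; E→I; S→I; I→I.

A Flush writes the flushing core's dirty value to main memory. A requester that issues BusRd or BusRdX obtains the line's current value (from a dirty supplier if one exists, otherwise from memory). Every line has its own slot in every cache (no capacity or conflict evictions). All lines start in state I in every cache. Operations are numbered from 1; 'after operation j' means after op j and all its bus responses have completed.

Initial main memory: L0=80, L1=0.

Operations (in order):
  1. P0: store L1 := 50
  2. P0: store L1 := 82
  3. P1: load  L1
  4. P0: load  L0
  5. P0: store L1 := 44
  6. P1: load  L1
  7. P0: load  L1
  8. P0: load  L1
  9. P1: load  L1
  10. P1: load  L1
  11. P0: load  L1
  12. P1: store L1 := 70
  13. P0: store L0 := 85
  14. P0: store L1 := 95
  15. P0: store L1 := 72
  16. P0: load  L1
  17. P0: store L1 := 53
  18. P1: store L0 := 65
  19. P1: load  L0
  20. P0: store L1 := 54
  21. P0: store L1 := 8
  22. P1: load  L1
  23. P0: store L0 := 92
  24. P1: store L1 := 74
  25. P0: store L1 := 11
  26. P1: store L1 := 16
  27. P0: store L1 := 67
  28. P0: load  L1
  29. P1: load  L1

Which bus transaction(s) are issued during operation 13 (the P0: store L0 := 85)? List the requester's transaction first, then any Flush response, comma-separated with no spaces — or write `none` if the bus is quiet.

bus = none

  op1 P0: store L1 := 50 → M/I on L1; bus BusRdX; mem=0
  op2 P0: store L1 := 82 → M/I on L1; bus (none); mem=0
  op3 P1: load  L1 → O/S on L1; bus BusRd; mem=0
  op4 P0: load  L0 → E/I on L0; bus BusRd; mem=80
  op5 P0: store L1 := 44 → M/I on L1; bus BusUpgr; mem=0
  op6 P1: load  L1 → O/S on L1; bus BusRd; mem=0
  op7 P0: load  L1 → O/S on L1; bus (none); mem=0
  op8 P0: load  L1 → O/S on L1; bus (none); mem=0
  op9 P1: load  L1 → O/S on L1; bus (none); mem=0
  op10 P1: load  L1 → O/S on L1; bus (none); mem=0
  op11 P0: load  L1 → O/S on L1; bus (none); mem=0
  op12 P1: store L1 := 70 → I/M on L1; bus BusUpgr Flush; mem=44
  op13 P0: store L0 := 85 → M/I on L0; bus (none); mem=80
  op14 P0: store L1 := 95 → M/I on L1; bus BusRdX Flush; mem=70
  op15 P0: store L1 := 72 → M/I on L1; bus (none); mem=70
  op16 P0: load  L1 → M/I on L1; bus (none); mem=70
  op17 P0: store L1 := 53 → M/I on L1; bus (none); mem=70
  op18 P1: store L0 := 65 → I/M on L0; bus BusRdX Flush; mem=85
  op19 P1: load  L0 → I/M on L0; bus (none); mem=85
  op20 P0: store L1 := 54 → M/I on L1; bus (none); mem=70
  op21 P0: store L1 := 8 → M/I on L1; bus (none); mem=70
  op22 P1: load  L1 → O/S on L1; bus BusRd; mem=70
  op23 P0: store L0 := 92 → M/I on L0; bus BusRdX Flush; mem=65
  op24 P1: store L1 := 74 → I/M on L1; bus BusUpgr Flush; mem=8
  op25 P0: store L1 := 11 → M/I on L1; bus BusRdX Flush; mem=74
  op26 P1: store L1 := 16 → I/M on L1; bus BusRdX Flush; mem=11
  op27 P0: store L1 := 67 → M/I on L1; bus BusRdX Flush; mem=16
  op28 P0: load  L1 → M/I on L1; bus (none); mem=16
  op29 P1: load  L1 → O/S on L1; bus BusRd; mem=16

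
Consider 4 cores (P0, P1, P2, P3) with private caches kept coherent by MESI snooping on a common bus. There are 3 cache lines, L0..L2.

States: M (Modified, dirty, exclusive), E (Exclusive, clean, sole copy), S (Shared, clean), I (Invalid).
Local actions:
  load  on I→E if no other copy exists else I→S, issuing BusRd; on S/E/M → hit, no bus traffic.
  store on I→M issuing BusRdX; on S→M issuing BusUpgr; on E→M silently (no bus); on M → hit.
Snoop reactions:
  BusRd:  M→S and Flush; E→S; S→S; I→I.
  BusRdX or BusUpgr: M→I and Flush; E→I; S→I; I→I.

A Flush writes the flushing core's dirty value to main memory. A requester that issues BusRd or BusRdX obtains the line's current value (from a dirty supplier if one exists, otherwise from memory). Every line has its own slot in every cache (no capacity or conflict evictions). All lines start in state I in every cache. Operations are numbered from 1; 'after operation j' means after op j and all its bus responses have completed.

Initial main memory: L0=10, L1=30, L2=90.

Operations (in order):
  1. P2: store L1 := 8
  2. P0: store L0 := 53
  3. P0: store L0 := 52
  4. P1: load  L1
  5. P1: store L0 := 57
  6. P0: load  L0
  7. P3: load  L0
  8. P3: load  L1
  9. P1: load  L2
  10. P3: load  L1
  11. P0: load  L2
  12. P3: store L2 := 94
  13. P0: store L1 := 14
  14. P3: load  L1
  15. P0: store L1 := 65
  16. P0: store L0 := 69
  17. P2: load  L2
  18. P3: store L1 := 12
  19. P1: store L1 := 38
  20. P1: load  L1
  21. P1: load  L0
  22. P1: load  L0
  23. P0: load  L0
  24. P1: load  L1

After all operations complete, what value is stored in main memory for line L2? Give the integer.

  op1 P2: store L1 := 8 → I/I/M/I on L1; bus BusRdX; mem=30
  op2 P0: store L0 := 53 → M/I/I/I on L0; bus BusRdX; mem=10
  op3 P0: store L0 := 52 → M/I/I/I on L0; bus (none); mem=10
  op4 P1: load  L1 → I/S/S/I on L1; bus BusRd Flush; mem=8
  op5 P1: store L0 := 57 → I/M/I/I on L0; bus BusRdX Flush; mem=52
  op6 P0: load  L0 → S/S/I/I on L0; bus BusRd Flush; mem=57
  op7 P3: load  L0 → S/S/I/S on L0; bus BusRd; mem=57
  op8 P3: load  L1 → I/S/S/S on L1; bus BusRd; mem=8
  op9 P1: load  L2 → I/E/I/I on L2; bus BusRd; mem=90
  op10 P3: load  L1 → I/S/S/S on L1; bus (none); mem=8
  op11 P0: load  L2 → S/S/I/I on L2; bus BusRd; mem=90
  op12 P3: store L2 := 94 → I/I/I/M on L2; bus BusRdX; mem=90
  op13 P0: store L1 := 14 → M/I/I/I on L1; bus BusRdX; mem=8
  op14 P3: load  L1 → S/I/I/S on L1; bus BusRd Flush; mem=14
  op15 P0: store L1 := 65 → M/I/I/I on L1; bus BusUpgr; mem=14
  op16 P0: store L0 := 69 → M/I/I/I on L0; bus BusUpgr; mem=57
  op17 P2: load  L2 → I/I/S/S on L2; bus BusRd Flush; mem=94
  op18 P3: store L1 := 12 → I/I/I/M on L1; bus BusRdX Flush; mem=65
  op19 P1: store L1 := 38 → I/M/I/I on L1; bus BusRdX Flush; mem=12
  op20 P1: load  L1 → I/M/I/I on L1; bus (none); mem=12
  op21 P1: load  L0 → S/S/I/I on L0; bus BusRd Flush; mem=69
  op22 P1: load  L0 → S/S/I/I on L0; bus (none); mem=69
  op23 P0: load  L0 → S/S/I/I on L0; bus (none); mem=69
  op24 P1: load  L1 → I/M/I/I on L1; bus (none); mem=12

memory[L2] = 94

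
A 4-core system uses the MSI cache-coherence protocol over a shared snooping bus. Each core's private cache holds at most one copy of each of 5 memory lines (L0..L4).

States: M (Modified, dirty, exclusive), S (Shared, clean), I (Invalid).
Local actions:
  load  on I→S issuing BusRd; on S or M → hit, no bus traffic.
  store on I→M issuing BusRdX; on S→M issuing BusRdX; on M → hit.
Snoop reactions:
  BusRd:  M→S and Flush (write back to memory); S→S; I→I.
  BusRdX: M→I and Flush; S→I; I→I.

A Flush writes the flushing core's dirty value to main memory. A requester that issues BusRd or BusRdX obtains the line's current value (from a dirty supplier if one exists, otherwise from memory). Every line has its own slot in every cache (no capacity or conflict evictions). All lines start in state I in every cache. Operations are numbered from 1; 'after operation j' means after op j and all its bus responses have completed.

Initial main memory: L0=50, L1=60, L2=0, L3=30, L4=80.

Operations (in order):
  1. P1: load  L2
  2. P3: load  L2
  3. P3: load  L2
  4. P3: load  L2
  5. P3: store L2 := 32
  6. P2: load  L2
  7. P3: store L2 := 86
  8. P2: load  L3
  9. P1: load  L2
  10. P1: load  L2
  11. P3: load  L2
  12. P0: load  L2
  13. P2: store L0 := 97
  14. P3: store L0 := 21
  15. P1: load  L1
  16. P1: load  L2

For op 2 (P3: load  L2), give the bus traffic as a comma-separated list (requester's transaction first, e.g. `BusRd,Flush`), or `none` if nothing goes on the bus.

1. P1: load  L2  bus=[BusRd]  L2: P0=I P1=S P2=I P3=I  mem[L2]=0
2. P3: load  L2  bus=[BusRd]  L2: P0=I P1=S P2=I P3=S  mem[L2]=0
3. P3: load  L2  bus=[-]  L2: P0=I P1=S P2=I P3=S  mem[L2]=0
4. P3: load  L2  bus=[-]  L2: P0=I P1=S P2=I P3=S  mem[L2]=0
5. P3: store L2 := 32  bus=[BusRdX]  L2: P0=I P1=I P2=I P3=M  mem[L2]=0
6. P2: load  L2  bus=[BusRd,Flush]  L2: P0=I P1=I P2=S P3=S  mem[L2]=32
7. P3: store L2 := 86  bus=[BusRdX]  L2: P0=I P1=I P2=I P3=M  mem[L2]=32
8. P2: load  L3  bus=[BusRd]  L3: P0=I P1=I P2=S P3=I  mem[L3]=30
9. P1: load  L2  bus=[BusRd,Flush]  L2: P0=I P1=S P2=I P3=S  mem[L2]=86
10. P1: load  L2  bus=[-]  L2: P0=I P1=S P2=I P3=S  mem[L2]=86
11. P3: load  L2  bus=[-]  L2: P0=I P1=S P2=I P3=S  mem[L2]=86
12. P0: load  L2  bus=[BusRd]  L2: P0=S P1=S P2=I P3=S  mem[L2]=86
13. P2: store L0 := 97  bus=[BusRdX]  L0: P0=I P1=I P2=M P3=I  mem[L0]=50
14. P3: store L0 := 21  bus=[BusRdX,Flush]  L0: P0=I P1=I P2=I P3=M  mem[L0]=97
15. P1: load  L1  bus=[BusRd]  L1: P0=I P1=S P2=I P3=I  mem[L1]=60
16. P1: load  L2  bus=[-]  L2: P0=S P1=S P2=I P3=S  mem[L2]=86

bus = BusRd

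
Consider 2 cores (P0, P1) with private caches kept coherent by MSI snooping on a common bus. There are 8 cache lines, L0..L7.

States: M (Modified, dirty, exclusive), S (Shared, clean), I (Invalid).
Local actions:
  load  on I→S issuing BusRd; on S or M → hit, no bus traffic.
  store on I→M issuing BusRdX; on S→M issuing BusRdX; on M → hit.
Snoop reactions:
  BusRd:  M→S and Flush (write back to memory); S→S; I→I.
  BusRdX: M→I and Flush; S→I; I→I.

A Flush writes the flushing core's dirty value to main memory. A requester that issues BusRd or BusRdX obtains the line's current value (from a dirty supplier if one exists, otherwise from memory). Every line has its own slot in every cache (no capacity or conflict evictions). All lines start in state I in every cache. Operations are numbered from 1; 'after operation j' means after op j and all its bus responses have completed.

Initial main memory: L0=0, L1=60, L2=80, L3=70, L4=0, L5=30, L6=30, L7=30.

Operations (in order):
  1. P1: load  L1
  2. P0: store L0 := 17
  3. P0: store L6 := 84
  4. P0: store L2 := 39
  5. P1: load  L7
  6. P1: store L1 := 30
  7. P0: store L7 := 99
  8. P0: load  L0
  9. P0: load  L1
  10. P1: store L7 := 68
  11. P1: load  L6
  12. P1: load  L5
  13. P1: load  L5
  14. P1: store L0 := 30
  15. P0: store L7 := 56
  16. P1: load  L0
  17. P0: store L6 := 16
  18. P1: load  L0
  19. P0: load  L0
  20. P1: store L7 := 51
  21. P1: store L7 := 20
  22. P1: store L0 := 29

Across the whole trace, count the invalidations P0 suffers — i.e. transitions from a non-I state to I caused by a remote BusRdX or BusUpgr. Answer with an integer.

step 1: P1: load  L1  ⟶  IS  (L1)  txn=BusRd  M[L1]=60
step 2: P0: store L0 := 17  ⟶  MI  (L0)  txn=BusRdX  M[L0]=0
step 3: P0: store L6 := 84  ⟶  MI  (L6)  txn=BusRdX  M[L6]=30
step 4: P0: store L2 := 39  ⟶  MI  (L2)  txn=BusRdX  M[L2]=80
step 5: P1: load  L7  ⟶  IS  (L7)  txn=BusRd  M[L7]=30
step 6: P1: store L1 := 30  ⟶  IM  (L1)  txn=BusRdX  M[L1]=60
step 7: P0: store L7 := 99  ⟶  MI  (L7)  txn=BusRdX  M[L7]=30
step 8: P0: load  L0  ⟶  MI  (L0)  txn=∅  M[L0]=0
step 9: P0: load  L1  ⟶  SS  (L1)  txn=BusRd+Flush  M[L1]=30
step 10: P1: store L7 := 68  ⟶  IM  (L7)  txn=BusRdX+Flush  M[L7]=99
step 11: P1: load  L6  ⟶  SS  (L6)  txn=BusRd+Flush  M[L6]=84
step 12: P1: load  L5  ⟶  IS  (L5)  txn=BusRd  M[L5]=30
step 13: P1: load  L5  ⟶  IS  (L5)  txn=∅  M[L5]=30
step 14: P1: store L0 := 30  ⟶  IM  (L0)  txn=BusRdX+Flush  M[L0]=17
step 15: P0: store L7 := 56  ⟶  MI  (L7)  txn=BusRdX+Flush  M[L7]=68
step 16: P1: load  L0  ⟶  IM  (L0)  txn=∅  M[L0]=17
step 17: P0: store L6 := 16  ⟶  MI  (L6)  txn=BusRdX  M[L6]=84
step 18: P1: load  L0  ⟶  IM  (L0)  txn=∅  M[L0]=17
step 19: P0: load  L0  ⟶  SS  (L0)  txn=BusRd+Flush  M[L0]=30
step 20: P1: store L7 := 51  ⟶  IM  (L7)  txn=BusRdX+Flush  M[L7]=56
step 21: P1: store L7 := 20  ⟶  IM  (L7)  txn=∅  M[L7]=56
step 22: P1: store L0 := 29  ⟶  IM  (L0)  txn=BusRdX  M[L0]=30

invalidations = 4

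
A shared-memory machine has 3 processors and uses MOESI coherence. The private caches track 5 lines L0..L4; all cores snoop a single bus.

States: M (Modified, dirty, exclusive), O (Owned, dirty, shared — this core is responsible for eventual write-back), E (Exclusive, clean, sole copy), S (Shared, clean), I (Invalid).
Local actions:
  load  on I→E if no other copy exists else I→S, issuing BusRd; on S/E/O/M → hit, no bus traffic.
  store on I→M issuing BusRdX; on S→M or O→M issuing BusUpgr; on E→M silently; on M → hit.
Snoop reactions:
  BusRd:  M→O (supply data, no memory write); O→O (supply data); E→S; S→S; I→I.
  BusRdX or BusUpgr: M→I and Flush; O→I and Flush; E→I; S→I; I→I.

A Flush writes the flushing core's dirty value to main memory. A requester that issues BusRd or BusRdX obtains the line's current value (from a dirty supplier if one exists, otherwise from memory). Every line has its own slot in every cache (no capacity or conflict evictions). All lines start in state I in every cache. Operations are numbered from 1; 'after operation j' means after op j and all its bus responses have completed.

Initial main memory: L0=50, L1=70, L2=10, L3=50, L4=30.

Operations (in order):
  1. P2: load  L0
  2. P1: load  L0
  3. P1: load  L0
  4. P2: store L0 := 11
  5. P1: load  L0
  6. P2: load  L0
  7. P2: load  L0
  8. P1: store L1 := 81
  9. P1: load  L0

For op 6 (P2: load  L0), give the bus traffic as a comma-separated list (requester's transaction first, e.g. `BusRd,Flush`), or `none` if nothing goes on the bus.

bus = none

1. P2: load  L0  bus=[BusRd]  L0: P0=I P1=I P2=E  mem[L0]=50
2. P1: load  L0  bus=[BusRd]  L0: P0=I P1=S P2=S  mem[L0]=50
3. P1: load  L0  bus=[-]  L0: P0=I P1=S P2=S  mem[L0]=50
4. P2: store L0 := 11  bus=[BusUpgr]  L0: P0=I P1=I P2=M  mem[L0]=50
5. P1: load  L0  bus=[BusRd]  L0: P0=I P1=S P2=O  mem[L0]=50
6. P2: load  L0  bus=[-]  L0: P0=I P1=S P2=O  mem[L0]=50
7. P2: load  L0  bus=[-]  L0: P0=I P1=S P2=O  mem[L0]=50
8. P1: store L1 := 81  bus=[BusRdX]  L1: P0=I P1=M P2=I  mem[L1]=70
9. P1: load  L0  bus=[-]  L0: P0=I P1=S P2=O  mem[L0]=50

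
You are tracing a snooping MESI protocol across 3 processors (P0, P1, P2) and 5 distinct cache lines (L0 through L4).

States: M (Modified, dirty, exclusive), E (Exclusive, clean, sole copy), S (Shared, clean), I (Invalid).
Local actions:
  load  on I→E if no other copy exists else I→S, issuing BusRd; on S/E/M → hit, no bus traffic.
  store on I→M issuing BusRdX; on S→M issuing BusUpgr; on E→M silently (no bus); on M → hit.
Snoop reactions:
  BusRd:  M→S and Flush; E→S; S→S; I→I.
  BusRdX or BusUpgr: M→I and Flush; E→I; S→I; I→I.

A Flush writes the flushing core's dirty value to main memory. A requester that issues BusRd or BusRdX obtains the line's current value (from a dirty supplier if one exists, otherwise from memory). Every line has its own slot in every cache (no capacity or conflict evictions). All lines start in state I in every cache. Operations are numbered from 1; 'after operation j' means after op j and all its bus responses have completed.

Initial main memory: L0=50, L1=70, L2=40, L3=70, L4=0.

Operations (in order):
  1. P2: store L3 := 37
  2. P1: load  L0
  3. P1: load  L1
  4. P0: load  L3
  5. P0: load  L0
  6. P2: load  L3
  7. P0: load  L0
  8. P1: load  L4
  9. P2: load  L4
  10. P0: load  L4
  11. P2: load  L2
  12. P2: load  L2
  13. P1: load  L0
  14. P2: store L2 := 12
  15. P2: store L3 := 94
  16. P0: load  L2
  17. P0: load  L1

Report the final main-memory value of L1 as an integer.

[1] P2: store L3 := 37 | P0:I, P1:I, P2:M(37) | bus: BusRdX
[2] P1: load  L0 | P0:I, P1:E(50), P2:I | bus: BusRd
[3] P1: load  L1 | P0:I, P1:E(70), P2:I | bus: BusRd
[4] P0: load  L3 | P0:S(37), P1:I, P2:S(37) | bus: BusRd,Flush
[5] P0: load  L0 | P0:S(50), P1:S(50), P2:I | bus: BusRd
[6] P2: load  L3 | P0:S(37), P1:I, P2:S(37) | bus: none
[7] P0: load  L0 | P0:S(50), P1:S(50), P2:I | bus: none
[8] P1: load  L4 | P0:I, P1:E(0), P2:I | bus: BusRd
[9] P2: load  L4 | P0:I, P1:S(0), P2:S(0) | bus: BusRd
[10] P0: load  L4 | P0:S(0), P1:S(0), P2:S(0) | bus: BusRd
[11] P2: load  L2 | P0:I, P1:I, P2:E(40) | bus: BusRd
[12] P2: load  L2 | P0:I, P1:I, P2:E(40) | bus: none
[13] P1: load  L0 | P0:S(50), P1:S(50), P2:I | bus: none
[14] P2: store L2 := 12 | P0:I, P1:I, P2:M(12) | bus: none
[15] P2: store L3 := 94 | P0:I, P1:I, P2:M(94) | bus: BusUpgr
[16] P0: load  L2 | P0:S(12), P1:I, P2:S(12) | bus: BusRd,Flush
[17] P0: load  L1 | P0:S(70), P1:S(70), P2:I | bus: BusRd

memory[L1] = 70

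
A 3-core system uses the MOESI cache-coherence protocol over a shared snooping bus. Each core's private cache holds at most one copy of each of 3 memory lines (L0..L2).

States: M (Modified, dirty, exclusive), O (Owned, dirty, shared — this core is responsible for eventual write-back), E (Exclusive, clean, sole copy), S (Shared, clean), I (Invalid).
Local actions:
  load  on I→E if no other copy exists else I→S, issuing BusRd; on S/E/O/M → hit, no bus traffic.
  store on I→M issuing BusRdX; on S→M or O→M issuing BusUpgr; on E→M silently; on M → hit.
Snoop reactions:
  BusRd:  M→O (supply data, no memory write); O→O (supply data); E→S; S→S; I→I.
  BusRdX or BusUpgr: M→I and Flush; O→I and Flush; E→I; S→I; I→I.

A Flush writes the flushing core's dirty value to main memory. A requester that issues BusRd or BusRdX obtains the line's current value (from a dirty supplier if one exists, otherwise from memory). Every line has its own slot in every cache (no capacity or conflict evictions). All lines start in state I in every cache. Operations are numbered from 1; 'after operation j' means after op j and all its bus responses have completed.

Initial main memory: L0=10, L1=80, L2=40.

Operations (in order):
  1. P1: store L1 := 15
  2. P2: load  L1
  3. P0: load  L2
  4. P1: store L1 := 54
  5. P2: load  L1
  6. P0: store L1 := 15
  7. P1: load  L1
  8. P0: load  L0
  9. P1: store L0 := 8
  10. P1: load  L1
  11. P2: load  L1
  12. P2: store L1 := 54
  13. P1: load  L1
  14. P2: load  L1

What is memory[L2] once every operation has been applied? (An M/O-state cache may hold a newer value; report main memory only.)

memory[L2] = 40

step 1: P1: store L1 := 15  ⟶  IMI  (L1)  txn=BusRdX  M[L1]=80
step 2: P2: load  L1  ⟶  IOS  (L1)  txn=BusRd  M[L1]=80
step 3: P0: load  L2  ⟶  EII  (L2)  txn=BusRd  M[L2]=40
step 4: P1: store L1 := 54  ⟶  IMI  (L1)  txn=BusUpgr  M[L1]=80
step 5: P2: load  L1  ⟶  IOS  (L1)  txn=BusRd  M[L1]=80
step 6: P0: store L1 := 15  ⟶  MII  (L1)  txn=BusRdX+Flush  M[L1]=54
step 7: P1: load  L1  ⟶  OSI  (L1)  txn=BusRd  M[L1]=54
step 8: P0: load  L0  ⟶  EII  (L0)  txn=BusRd  M[L0]=10
step 9: P1: store L0 := 8  ⟶  IMI  (L0)  txn=BusRdX  M[L0]=10
step 10: P1: load  L1  ⟶  OSI  (L1)  txn=∅  M[L1]=54
step 11: P2: load  L1  ⟶  OSS  (L1)  txn=BusRd  M[L1]=54
step 12: P2: store L1 := 54  ⟶  IIM  (L1)  txn=BusUpgr+Flush  M[L1]=15
step 13: P1: load  L1  ⟶  ISO  (L1)  txn=BusRd  M[L1]=15
step 14: P2: load  L1  ⟶  ISO  (L1)  txn=∅  M[L1]=15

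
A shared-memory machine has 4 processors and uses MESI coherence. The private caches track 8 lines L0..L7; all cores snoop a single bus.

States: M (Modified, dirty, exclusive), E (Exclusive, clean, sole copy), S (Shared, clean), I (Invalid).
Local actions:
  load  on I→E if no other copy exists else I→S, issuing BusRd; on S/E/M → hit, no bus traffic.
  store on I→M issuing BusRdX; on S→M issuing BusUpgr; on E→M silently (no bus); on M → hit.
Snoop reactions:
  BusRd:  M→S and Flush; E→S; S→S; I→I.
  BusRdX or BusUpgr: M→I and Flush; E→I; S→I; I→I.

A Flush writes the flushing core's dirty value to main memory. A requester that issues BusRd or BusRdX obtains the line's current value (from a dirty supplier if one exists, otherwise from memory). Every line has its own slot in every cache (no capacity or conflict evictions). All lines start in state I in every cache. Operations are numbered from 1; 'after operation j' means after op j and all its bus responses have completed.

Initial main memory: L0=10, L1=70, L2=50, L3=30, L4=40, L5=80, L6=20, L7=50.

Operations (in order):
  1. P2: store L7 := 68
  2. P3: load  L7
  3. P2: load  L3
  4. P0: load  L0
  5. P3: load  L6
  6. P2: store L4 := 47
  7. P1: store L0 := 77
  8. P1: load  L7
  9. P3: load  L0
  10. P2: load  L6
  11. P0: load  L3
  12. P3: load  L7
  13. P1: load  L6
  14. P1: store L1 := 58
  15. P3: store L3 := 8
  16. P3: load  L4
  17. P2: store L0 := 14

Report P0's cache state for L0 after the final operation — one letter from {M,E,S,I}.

state = I

  op1 P2: store L7 := 68 → I/I/M/I on L7; bus BusRdX; mem=50
  op2 P3: load  L7 → I/I/S/S on L7; bus BusRd Flush; mem=68
  op3 P2: load  L3 → I/I/E/I on L3; bus BusRd; mem=30
  op4 P0: load  L0 → E/I/I/I on L0; bus BusRd; mem=10
  op5 P3: load  L6 → I/I/I/E on L6; bus BusRd; mem=20
  op6 P2: store L4 := 47 → I/I/M/I on L4; bus BusRdX; mem=40
  op7 P1: store L0 := 77 → I/M/I/I on L0; bus BusRdX; mem=10
  op8 P1: load  L7 → I/S/S/S on L7; bus BusRd; mem=68
  op9 P3: load  L0 → I/S/I/S on L0; bus BusRd Flush; mem=77
  op10 P2: load  L6 → I/I/S/S on L6; bus BusRd; mem=20
  op11 P0: load  L3 → S/I/S/I on L3; bus BusRd; mem=30
  op12 P3: load  L7 → I/S/S/S on L7; bus (none); mem=68
  op13 P1: load  L6 → I/S/S/S on L6; bus BusRd; mem=20
  op14 P1: store L1 := 58 → I/M/I/I on L1; bus BusRdX; mem=70
  op15 P3: store L3 := 8 → I/I/I/M on L3; bus BusRdX; mem=30
  op16 P3: load  L4 → I/I/S/S on L4; bus BusRd Flush; mem=47
  op17 P2: store L0 := 14 → I/I/M/I on L0; bus BusRdX; mem=77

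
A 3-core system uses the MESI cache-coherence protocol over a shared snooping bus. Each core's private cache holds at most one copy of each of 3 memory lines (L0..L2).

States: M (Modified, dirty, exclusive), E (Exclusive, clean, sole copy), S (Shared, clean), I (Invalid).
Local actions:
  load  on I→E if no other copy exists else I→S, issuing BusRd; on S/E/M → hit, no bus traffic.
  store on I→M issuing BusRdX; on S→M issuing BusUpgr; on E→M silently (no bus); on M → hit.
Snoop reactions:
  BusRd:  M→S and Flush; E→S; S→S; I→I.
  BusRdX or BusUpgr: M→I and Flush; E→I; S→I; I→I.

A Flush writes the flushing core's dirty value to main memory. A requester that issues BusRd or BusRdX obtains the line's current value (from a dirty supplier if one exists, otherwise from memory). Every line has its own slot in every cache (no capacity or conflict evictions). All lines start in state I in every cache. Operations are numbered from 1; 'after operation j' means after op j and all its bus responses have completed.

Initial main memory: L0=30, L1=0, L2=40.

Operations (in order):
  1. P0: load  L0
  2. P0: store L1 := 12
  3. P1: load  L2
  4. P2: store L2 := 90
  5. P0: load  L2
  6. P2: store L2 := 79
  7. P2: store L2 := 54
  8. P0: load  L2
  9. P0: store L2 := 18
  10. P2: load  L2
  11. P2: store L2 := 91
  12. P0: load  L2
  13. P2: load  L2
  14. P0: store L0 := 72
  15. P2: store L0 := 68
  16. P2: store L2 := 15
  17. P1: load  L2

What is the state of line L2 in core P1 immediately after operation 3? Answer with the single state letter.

[1] P0: load  L0 | P0:E(30), P1:I, P2:I | bus: BusRd
[2] P0: store L1 := 12 | P0:M(12), P1:I, P2:I | bus: BusRdX
[3] P1: load  L2 | P0:I, P1:E(40), P2:I | bus: BusRd
[4] P2: store L2 := 90 | P0:I, P1:I, P2:M(90) | bus: BusRdX
[5] P0: load  L2 | P0:S(90), P1:I, P2:S(90) | bus: BusRd,Flush
[6] P2: store L2 := 79 | P0:I, P1:I, P2:M(79) | bus: BusUpgr
[7] P2: store L2 := 54 | P0:I, P1:I, P2:M(54) | bus: none
[8] P0: load  L2 | P0:S(54), P1:I, P2:S(54) | bus: BusRd,Flush
[9] P0: store L2 := 18 | P0:M(18), P1:I, P2:I | bus: BusUpgr
[10] P2: load  L2 | P0:S(18), P1:I, P2:S(18) | bus: BusRd,Flush
[11] P2: store L2 := 91 | P0:I, P1:I, P2:M(91) | bus: BusUpgr
[12] P0: load  L2 | P0:S(91), P1:I, P2:S(91) | bus: BusRd,Flush
[13] P2: load  L2 | P0:S(91), P1:I, P2:S(91) | bus: none
[14] P0: store L0 := 72 | P0:M(72), P1:I, P2:I | bus: none
[15] P2: store L0 := 68 | P0:I, P1:I, P2:M(68) | bus: BusRdX,Flush
[16] P2: store L2 := 15 | P0:I, P1:I, P2:M(15) | bus: BusUpgr
[17] P1: load  L2 | P0:I, P1:S(15), P2:S(15) | bus: BusRd,Flush

state = E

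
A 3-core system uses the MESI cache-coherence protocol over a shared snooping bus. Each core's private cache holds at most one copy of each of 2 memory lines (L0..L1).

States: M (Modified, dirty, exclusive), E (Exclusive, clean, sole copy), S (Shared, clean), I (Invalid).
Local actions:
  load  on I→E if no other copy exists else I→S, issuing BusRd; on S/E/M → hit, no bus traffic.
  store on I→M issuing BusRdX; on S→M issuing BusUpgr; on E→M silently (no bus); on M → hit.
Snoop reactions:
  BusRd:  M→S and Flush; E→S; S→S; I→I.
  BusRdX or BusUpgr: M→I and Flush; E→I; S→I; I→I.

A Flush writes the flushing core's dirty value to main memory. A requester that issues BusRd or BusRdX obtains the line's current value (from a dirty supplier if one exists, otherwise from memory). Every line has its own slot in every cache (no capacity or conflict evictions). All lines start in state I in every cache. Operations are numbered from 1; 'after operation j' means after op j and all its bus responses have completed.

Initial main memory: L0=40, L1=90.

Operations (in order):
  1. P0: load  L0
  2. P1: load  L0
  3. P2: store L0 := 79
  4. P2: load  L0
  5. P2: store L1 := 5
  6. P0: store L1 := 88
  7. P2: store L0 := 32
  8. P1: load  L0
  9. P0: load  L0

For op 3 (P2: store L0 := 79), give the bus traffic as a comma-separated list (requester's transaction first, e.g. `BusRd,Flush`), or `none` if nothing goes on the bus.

bus = BusRdX

step 1: P0: load  L0  ⟶  EII  (L0)  txn=BusRd  M[L0]=40
step 2: P1: load  L0  ⟶  SSI  (L0)  txn=BusRd  M[L0]=40
step 3: P2: store L0 := 79  ⟶  IIM  (L0)  txn=BusRdX  M[L0]=40
step 4: P2: load  L0  ⟶  IIM  (L0)  txn=∅  M[L0]=40
step 5: P2: store L1 := 5  ⟶  IIM  (L1)  txn=BusRdX  M[L1]=90
step 6: P0: store L1 := 88  ⟶  MII  (L1)  txn=BusRdX+Flush  M[L1]=5
step 7: P2: store L0 := 32  ⟶  IIM  (L0)  txn=∅  M[L0]=40
step 8: P1: load  L0  ⟶  ISS  (L0)  txn=BusRd+Flush  M[L0]=32
step 9: P0: load  L0  ⟶  SSS  (L0)  txn=BusRd  M[L0]=32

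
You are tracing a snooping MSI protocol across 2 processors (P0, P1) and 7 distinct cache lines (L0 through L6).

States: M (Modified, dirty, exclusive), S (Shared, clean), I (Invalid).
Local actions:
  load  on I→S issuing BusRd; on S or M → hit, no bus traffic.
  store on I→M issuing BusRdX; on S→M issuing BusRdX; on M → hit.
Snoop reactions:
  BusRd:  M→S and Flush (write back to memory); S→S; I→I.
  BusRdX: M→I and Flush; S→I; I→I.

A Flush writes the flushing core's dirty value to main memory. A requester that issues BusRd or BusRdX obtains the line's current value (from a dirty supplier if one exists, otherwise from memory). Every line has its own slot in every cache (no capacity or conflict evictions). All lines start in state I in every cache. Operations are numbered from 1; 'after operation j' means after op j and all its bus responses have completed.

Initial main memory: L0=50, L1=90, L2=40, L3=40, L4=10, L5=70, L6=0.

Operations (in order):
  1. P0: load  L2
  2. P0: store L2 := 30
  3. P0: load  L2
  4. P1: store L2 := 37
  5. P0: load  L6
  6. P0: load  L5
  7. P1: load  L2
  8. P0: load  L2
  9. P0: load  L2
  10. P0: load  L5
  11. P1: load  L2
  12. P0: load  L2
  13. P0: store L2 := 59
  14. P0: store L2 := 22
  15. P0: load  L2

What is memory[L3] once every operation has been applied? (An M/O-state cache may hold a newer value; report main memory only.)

memory[L3] = 40

step 1: P0: load  L2  ⟶  SI  (L2)  txn=BusRd  M[L2]=40
step 2: P0: store L2 := 30  ⟶  MI  (L2)  txn=BusRdX  M[L2]=40
step 3: P0: load  L2  ⟶  MI  (L2)  txn=∅  M[L2]=40
step 4: P1: store L2 := 37  ⟶  IM  (L2)  txn=BusRdX+Flush  M[L2]=30
step 5: P0: load  L6  ⟶  SI  (L6)  txn=BusRd  M[L6]=0
step 6: P0: load  L5  ⟶  SI  (L5)  txn=BusRd  M[L5]=70
step 7: P1: load  L2  ⟶  IM  (L2)  txn=∅  M[L2]=30
step 8: P0: load  L2  ⟶  SS  (L2)  txn=BusRd+Flush  M[L2]=37
step 9: P0: load  L2  ⟶  SS  (L2)  txn=∅  M[L2]=37
step 10: P0: load  L5  ⟶  SI  (L5)  txn=∅  M[L5]=70
step 11: P1: load  L2  ⟶  SS  (L2)  txn=∅  M[L2]=37
step 12: P0: load  L2  ⟶  SS  (L2)  txn=∅  M[L2]=37
step 13: P0: store L2 := 59  ⟶  MI  (L2)  txn=BusRdX  M[L2]=37
step 14: P0: store L2 := 22  ⟶  MI  (L2)  txn=∅  M[L2]=37
step 15: P0: load  L2  ⟶  MI  (L2)  txn=∅  M[L2]=37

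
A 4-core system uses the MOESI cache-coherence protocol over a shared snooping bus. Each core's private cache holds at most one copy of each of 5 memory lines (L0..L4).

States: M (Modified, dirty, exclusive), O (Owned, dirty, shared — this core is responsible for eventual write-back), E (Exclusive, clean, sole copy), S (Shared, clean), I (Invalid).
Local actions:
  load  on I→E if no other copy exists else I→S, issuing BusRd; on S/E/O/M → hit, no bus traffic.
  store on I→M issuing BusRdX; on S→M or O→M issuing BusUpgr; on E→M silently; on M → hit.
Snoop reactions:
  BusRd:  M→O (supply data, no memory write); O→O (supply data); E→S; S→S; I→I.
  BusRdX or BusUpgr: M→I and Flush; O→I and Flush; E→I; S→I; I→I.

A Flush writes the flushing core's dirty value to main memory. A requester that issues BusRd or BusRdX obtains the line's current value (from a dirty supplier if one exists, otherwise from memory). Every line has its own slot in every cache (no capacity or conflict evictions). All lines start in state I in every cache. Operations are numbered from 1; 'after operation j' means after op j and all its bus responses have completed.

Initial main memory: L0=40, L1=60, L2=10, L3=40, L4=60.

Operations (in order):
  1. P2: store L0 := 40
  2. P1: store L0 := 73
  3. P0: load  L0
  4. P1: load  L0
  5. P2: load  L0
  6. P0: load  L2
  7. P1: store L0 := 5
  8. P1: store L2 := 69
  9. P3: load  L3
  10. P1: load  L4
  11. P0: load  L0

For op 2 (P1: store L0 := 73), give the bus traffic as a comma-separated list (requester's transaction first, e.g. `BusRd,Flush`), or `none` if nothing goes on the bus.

bus = BusRdX,Flush

  op1 P2: store L0 := 40 → I/I/M/I on L0; bus BusRdX; mem=40
  op2 P1: store L0 := 73 → I/M/I/I on L0; bus BusRdX Flush; mem=40
  op3 P0: load  L0 → S/O/I/I on L0; bus BusRd; mem=40
  op4 P1: load  L0 → S/O/I/I on L0; bus (none); mem=40
  op5 P2: load  L0 → S/O/S/I on L0; bus BusRd; mem=40
  op6 P0: load  L2 → E/I/I/I on L2; bus BusRd; mem=10
  op7 P1: store L0 := 5 → I/M/I/I on L0; bus BusUpgr; mem=40
  op8 P1: store L2 := 69 → I/M/I/I on L2; bus BusRdX; mem=10
  op9 P3: load  L3 → I/I/I/E on L3; bus BusRd; mem=40
  op10 P1: load  L4 → I/E/I/I on L4; bus BusRd; mem=60
  op11 P0: load  L0 → S/O/I/I on L0; bus BusRd; mem=40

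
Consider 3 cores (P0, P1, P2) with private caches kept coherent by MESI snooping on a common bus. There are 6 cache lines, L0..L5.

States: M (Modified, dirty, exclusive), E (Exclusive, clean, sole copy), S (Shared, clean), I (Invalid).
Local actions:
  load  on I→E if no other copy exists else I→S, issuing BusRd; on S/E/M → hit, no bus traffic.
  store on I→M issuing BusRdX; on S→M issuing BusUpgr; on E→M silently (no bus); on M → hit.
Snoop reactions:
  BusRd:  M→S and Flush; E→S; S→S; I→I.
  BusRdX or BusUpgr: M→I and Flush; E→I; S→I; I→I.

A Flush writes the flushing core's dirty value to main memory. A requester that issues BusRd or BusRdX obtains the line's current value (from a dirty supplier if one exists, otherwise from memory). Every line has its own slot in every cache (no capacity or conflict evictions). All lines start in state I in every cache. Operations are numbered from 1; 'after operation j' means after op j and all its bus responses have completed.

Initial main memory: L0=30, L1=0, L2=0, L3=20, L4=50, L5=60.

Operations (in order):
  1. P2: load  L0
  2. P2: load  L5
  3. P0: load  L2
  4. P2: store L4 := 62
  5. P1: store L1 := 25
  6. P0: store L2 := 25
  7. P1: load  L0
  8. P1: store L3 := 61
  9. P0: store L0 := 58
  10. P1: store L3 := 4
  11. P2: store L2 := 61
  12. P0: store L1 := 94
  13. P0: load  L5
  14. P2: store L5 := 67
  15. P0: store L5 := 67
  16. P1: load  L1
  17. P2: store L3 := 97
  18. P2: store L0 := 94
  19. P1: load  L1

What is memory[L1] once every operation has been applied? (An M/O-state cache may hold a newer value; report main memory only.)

memory[L1] = 94

1. P2: load  L0  bus=[BusRd]  L0: P0=I P1=I P2=E  mem[L0]=30
2. P2: load  L5  bus=[BusRd]  L5: P0=I P1=I P2=E  mem[L5]=60
3. P0: load  L2  bus=[BusRd]  L2: P0=E P1=I P2=I  mem[L2]=0
4. P2: store L4 := 62  bus=[BusRdX]  L4: P0=I P1=I P2=M  mem[L4]=50
5. P1: store L1 := 25  bus=[BusRdX]  L1: P0=I P1=M P2=I  mem[L1]=0
6. P0: store L2 := 25  bus=[-]  L2: P0=M P1=I P2=I  mem[L2]=0
7. P1: load  L0  bus=[BusRd]  L0: P0=I P1=S P2=S  mem[L0]=30
8. P1: store L3 := 61  bus=[BusRdX]  L3: P0=I P1=M P2=I  mem[L3]=20
9. P0: store L0 := 58  bus=[BusRdX]  L0: P0=M P1=I P2=I  mem[L0]=30
10. P1: store L3 := 4  bus=[-]  L3: P0=I P1=M P2=I  mem[L3]=20
11. P2: store L2 := 61  bus=[BusRdX,Flush]  L2: P0=I P1=I P2=M  mem[L2]=25
12. P0: store L1 := 94  bus=[BusRdX,Flush]  L1: P0=M P1=I P2=I  mem[L1]=25
13. P0: load  L5  bus=[BusRd]  L5: P0=S P1=I P2=S  mem[L5]=60
14. P2: store L5 := 67  bus=[BusUpgr]  L5: P0=I P1=I P2=M  mem[L5]=60
15. P0: store L5 := 67  bus=[BusRdX,Flush]  L5: P0=M P1=I P2=I  mem[L5]=67
16. P1: load  L1  bus=[BusRd,Flush]  L1: P0=S P1=S P2=I  mem[L1]=94
17. P2: store L3 := 97  bus=[BusRdX,Flush]  L3: P0=I P1=I P2=M  mem[L3]=4
18. P2: store L0 := 94  bus=[BusRdX,Flush]  L0: P0=I P1=I P2=M  mem[L0]=58
19. P1: load  L1  bus=[-]  L1: P0=S P1=S P2=I  mem[L1]=94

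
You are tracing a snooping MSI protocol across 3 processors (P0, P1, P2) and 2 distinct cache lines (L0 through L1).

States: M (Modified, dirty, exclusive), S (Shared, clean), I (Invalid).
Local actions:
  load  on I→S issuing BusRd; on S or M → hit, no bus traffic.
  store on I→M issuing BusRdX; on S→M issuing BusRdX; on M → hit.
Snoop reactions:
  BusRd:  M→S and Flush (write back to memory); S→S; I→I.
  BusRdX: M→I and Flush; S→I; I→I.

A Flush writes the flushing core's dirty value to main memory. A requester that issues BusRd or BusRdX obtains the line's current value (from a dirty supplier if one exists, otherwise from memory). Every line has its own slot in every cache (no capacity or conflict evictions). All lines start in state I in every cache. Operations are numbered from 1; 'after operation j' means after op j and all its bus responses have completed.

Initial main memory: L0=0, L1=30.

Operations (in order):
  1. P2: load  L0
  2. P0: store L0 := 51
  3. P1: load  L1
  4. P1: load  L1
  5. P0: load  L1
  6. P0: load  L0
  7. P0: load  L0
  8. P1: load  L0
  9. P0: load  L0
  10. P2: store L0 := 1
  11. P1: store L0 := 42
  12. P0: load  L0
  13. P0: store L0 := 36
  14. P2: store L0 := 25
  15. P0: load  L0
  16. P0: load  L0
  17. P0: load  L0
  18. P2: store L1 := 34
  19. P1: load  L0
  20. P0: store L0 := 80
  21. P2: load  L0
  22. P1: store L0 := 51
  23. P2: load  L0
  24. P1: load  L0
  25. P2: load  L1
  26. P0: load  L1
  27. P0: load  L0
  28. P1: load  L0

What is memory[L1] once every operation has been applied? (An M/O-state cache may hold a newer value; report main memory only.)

memory[L1] = 34

1. P2: load  L0  bus=[BusRd]  L0: P0=I P1=I P2=S  mem[L0]=0
2. P0: store L0 := 51  bus=[BusRdX]  L0: P0=M P1=I P2=I  mem[L0]=0
3. P1: load  L1  bus=[BusRd]  L1: P0=I P1=S P2=I  mem[L1]=30
4. P1: load  L1  bus=[-]  L1: P0=I P1=S P2=I  mem[L1]=30
5. P0: load  L1  bus=[BusRd]  L1: P0=S P1=S P2=I  mem[L1]=30
6. P0: load  L0  bus=[-]  L0: P0=M P1=I P2=I  mem[L0]=0
7. P0: load  L0  bus=[-]  L0: P0=M P1=I P2=I  mem[L0]=0
8. P1: load  L0  bus=[BusRd,Flush]  L0: P0=S P1=S P2=I  mem[L0]=51
9. P0: load  L0  bus=[-]  L0: P0=S P1=S P2=I  mem[L0]=51
10. P2: store L0 := 1  bus=[BusRdX]  L0: P0=I P1=I P2=M  mem[L0]=51
11. P1: store L0 := 42  bus=[BusRdX,Flush]  L0: P0=I P1=M P2=I  mem[L0]=1
12. P0: load  L0  bus=[BusRd,Flush]  L0: P0=S P1=S P2=I  mem[L0]=42
13. P0: store L0 := 36  bus=[BusRdX]  L0: P0=M P1=I P2=I  mem[L0]=42
14. P2: store L0 := 25  bus=[BusRdX,Flush]  L0: P0=I P1=I P2=M  mem[L0]=36
15. P0: load  L0  bus=[BusRd,Flush]  L0: P0=S P1=I P2=S  mem[L0]=25
16. P0: load  L0  bus=[-]  L0: P0=S P1=I P2=S  mem[L0]=25
17. P0: load  L0  bus=[-]  L0: P0=S P1=I P2=S  mem[L0]=25
18. P2: store L1 := 34  bus=[BusRdX]  L1: P0=I P1=I P2=M  mem[L1]=30
19. P1: load  L0  bus=[BusRd]  L0: P0=S P1=S P2=S  mem[L0]=25
20. P0: store L0 := 80  bus=[BusRdX]  L0: P0=M P1=I P2=I  mem[L0]=25
21. P2: load  L0  bus=[BusRd,Flush]  L0: P0=S P1=I P2=S  mem[L0]=80
22. P1: store L0 := 51  bus=[BusRdX]  L0: P0=I P1=M P2=I  mem[L0]=80
23. P2: load  L0  bus=[BusRd,Flush]  L0: P0=I P1=S P2=S  mem[L0]=51
24. P1: load  L0  bus=[-]  L0: P0=I P1=S P2=S  mem[L0]=51
25. P2: load  L1  bus=[-]  L1: P0=I P1=I P2=M  mem[L1]=30
26. P0: load  L1  bus=[BusRd,Flush]  L1: P0=S P1=I P2=S  mem[L1]=34
27. P0: load  L0  bus=[BusRd]  L0: P0=S P1=S P2=S  mem[L0]=51
28. P1: load  L0  bus=[-]  L0: P0=S P1=S P2=S  mem[L0]=51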